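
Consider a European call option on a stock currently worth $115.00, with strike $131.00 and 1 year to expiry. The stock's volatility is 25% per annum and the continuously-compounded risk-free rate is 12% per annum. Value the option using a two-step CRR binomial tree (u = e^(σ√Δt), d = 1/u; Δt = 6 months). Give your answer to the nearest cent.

CRR parameters: u = e^(σ√Δt) = e^(0.25·√0.5) = 1.1934, d = 1/u = 0.8380
Per-period rate: rΔt = 0.12·0.5 = 0.06, so R = e^0.06 = 1.0618
Risk-neutral probability p = (e^0.06 − 0.8380)/(1.1934 − 0.8380) = 0.2239/0.3554 = 0.6299
Terminal stock prices: S_uu = 163.8, S_ud = 115, S_dd = 80.75
Terminal payoffs (S − K): max(32.77, 0) = 32.77, max(-16, 0) = 0, max(-50.25, 0) = 0
Node u (S = 137.2): V_u = e^(−0.06)·[0.6299·32.7737 + 0.3701·0.0000] = 19.4423
Node d (S = 96.37): V_d = e^(−0.06)·[0.6299·0.0000 + 0.3701·0.0000] = 0.0000
Node 0 (S = 115): V_0 = e^(−0.06)·[0.6299·19.4423 + 0.3701·0.0000] = 11.5338

$11.53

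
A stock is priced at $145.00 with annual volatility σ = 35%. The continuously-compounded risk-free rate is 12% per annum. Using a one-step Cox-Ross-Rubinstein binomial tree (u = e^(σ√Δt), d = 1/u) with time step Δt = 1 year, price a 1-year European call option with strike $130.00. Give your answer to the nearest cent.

CRR parameters: u = e^(σ√Δt) = e^(0.35·√1) = 1.4191, d = 1/u = 0.7047
Per-period rate: rΔt = 0.12·1 = 0.12, so R = e^0.12 = 1.1275
Risk-neutral probability p = (e^0.12 − 0.7047)/(1.4191 − 0.7047) = 0.4228/0.7144 = 0.5919
Terminal stock prices: S_u = 205.8, S_d = 102.2
Terminal payoffs (S − K): max(75.76, 0) = 75.76, max(-27.82, 0) = 0
Node 0 (S = 145): V_0 = e^(−0.12)·[0.5919·75.7648 + 0.4081·0.0000] = 39.7711

$39.77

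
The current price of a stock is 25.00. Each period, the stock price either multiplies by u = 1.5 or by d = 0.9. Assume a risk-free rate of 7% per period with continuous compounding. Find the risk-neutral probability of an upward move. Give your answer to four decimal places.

Risk-neutral probability p = (e^0.07 − 0.9)/(1.5 − 0.9) = 0.1725/0.6000 = 0.2875

p = 0.2875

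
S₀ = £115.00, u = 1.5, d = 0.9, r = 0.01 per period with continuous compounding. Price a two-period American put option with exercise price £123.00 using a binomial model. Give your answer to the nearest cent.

£19.51

Risk-neutral probability p = (e^0.01 − 0.9)/(1.5 − 0.9) = 0.1101/0.6000 = 0.1834
Terminal stock prices: S_uu = 258.8, S_ud = 155.2, S_dd = 93.15
Terminal payoffs (K − S): max(-135.8, 0) = 0, max(-32.25, 0) = 0, max(29.85, 0) = 29.85
Node u (S = 172.5): continuation = e^(−0.01)·[0.1834·0.0000 + 0.8166·0.0000] = 0.0000; exercise value = 0.0000 ≤ continuation, so V_u = 0.0000
Node d (S = 103.5): continuation = e^(−0.01)·[0.1834·0.0000 + 0.8166·29.8500] = 24.1325; exercise value = 19.5000 ≤ continuation, so V_d = 24.1325
Node 0 (S = 115): continuation = e^(−0.01)·[0.1834·0.0000 + 0.8166·24.1325] = 19.5101; exercise value = 8.0000 ≤ continuation, so V_0 = 19.5101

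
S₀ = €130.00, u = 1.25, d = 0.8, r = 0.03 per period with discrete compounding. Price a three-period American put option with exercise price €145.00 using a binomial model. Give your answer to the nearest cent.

Risk-neutral probability p = (1 + 0.03 − 0.8)/(1.25 − 0.8) = 0.2300/0.4500 = 0.5111
Terminal stock prices: S_uuu = 253.9, S_uud = 162.5, S_udd = 104, S_ddd = 66.56
Terminal payoffs (K − S): max(-108.9, 0) = 0, max(-17.5, 0) = 0, max(41, 0) = 41, max(78.44, 0) = 78.44
Node uu (S = 203.1): continuation = 1/1.03·[0.5111·0.0000 + 0.4889·0.0000] = 0.0000; exercise value = 0.0000 ≤ continuation, so V_uu = 0.0000
Node ud (S = 130): continuation = 1/1.03·[0.5111·0.0000 + 0.4889·41.0000] = 19.4606; exercise value = 15.0000 ≤ continuation, so V_ud = 19.4606
Node dd (S = 83.2): continuation = 1/1.03·[0.5111·41.0000 + 0.4889·78.4400] = 57.5767; exercise value = 61.8000 > continuation, so V_dd = 61.8000 (exercise)
Node u (S = 162.5): continuation = 1/1.03·[0.5111·0.0000 + 0.4889·19.4606] = 9.2370; exercise value = 0.0000 ≤ continuation, so V_u = 9.2370
Node d (S = 104): continuation = 1/1.03·[0.5111·19.4606 + 0.4889·61.8000] = 38.9902; exercise value = 41.0000 > continuation, so V_d = 41.0000 (exercise)
Node 0 (S = 130): continuation = 1/1.03·[0.5111·9.2370 + 0.4889·41.0000] = 24.0442; exercise value = 15.0000 ≤ continuation, so V_0 = 24.0442

€24.04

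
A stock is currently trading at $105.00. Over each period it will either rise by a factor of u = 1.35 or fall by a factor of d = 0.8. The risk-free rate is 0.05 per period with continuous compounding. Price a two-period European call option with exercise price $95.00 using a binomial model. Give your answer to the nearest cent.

Risk-neutral probability p = (e^0.05 − 0.8)/(1.35 − 0.8) = 0.2513/0.5500 = 0.4569
Terminal stock prices: S_uu = 191.4, S_ud = 113.4, S_dd = 67.2
Terminal payoffs (S − K): max(96.36, 0) = 96.36, max(18.4, 0) = 18.4, max(-27.8, 0) = 0
Node u (S = 141.8): V_u = e^(−0.05)·[0.4569·96.3625 + 0.5431·18.4000] = 51.3832
Node d (S = 84): V_d = e^(−0.05)·[0.4569·18.4000 + 0.5431·0.0000] = 7.9962
Node 0 (S = 105): V_0 = e^(−0.05)·[0.4569·51.3832 + 0.5431·7.9962] = 26.4611

$26.46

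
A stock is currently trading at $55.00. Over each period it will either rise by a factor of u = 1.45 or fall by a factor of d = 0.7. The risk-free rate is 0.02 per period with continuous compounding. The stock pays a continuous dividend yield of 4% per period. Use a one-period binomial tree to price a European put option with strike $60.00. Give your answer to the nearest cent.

Per-period risk-free factor R = e^0.02 = 1.0202; dividend-adjusted growth = e^(0.02−0.04) = 0.9802.
Risk-neutral probability p = (0.9802 − 0.7)/(1.45 − 0.7) = 0.2802/0.7500 = 0.3736
Terminal stock prices: S_u = 79.75, S_d = 38.5
Terminal payoffs (K − S): max(-19.75, 0) = 0, max(21.5, 0) = 21.5
Node 0 (S = 55): V_0 = e^(−0.02)·[0.3736·0.0000 + 0.6264·21.5000] = 13.2010

$13.20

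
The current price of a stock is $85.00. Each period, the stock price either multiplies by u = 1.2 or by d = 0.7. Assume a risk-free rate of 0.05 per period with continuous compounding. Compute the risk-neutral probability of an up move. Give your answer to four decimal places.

p = 0.7025

Risk-neutral probability p = (e^0.05 − 0.7)/(1.2 − 0.7) = 0.3513/0.5000 = 0.7025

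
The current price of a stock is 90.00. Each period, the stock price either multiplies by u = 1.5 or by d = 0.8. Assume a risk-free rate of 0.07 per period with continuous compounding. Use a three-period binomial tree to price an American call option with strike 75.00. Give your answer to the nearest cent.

34.55

Risk-neutral probability p = (e^0.07 − 0.8)/(1.5 − 0.8) = 0.2725/0.7000 = 0.3893
Terminal stock prices: S_uuu = 303.8, S_uud = 162, S_udd = 86.4, S_ddd = 46.08
Terminal payoffs (S − K): max(228.8, 0) = 228.8, max(87, 0) = 87, max(11.4, 0) = 11.4, max(-28.92, 0) = 0
Node uu (S = 202.5): continuation = e^(−0.07)·[0.3893·228.7500 + 0.6107·87.0000] = 132.5705; exercise value = 127.5000 ≤ continuation, so V_uu = 132.5705
Node ud (S = 108): continuation = e^(−0.07)·[0.3893·87.0000 + 0.6107·11.4000] = 38.0705; exercise value = 33.0000 ≤ continuation, so V_ud = 38.0705
Node dd (S = 57.6): continuation = e^(−0.07)·[0.3893·11.4000 + 0.6107·0.0000] = 4.1380; exercise value = 0.0000 ≤ continuation, so V_dd = 4.1380
Node u (S = 135): continuation = e^(−0.07)·[0.3893·132.5705 + 0.6107·38.0705] = 69.7981; exercise value = 60.0000 ≤ continuation, so V_u = 69.7981
Node d (S = 72): continuation = e^(−0.07)·[0.3893·38.0705 + 0.6107·4.1380] = 16.1750; exercise value = 0.0000 ≤ continuation, so V_d = 16.1750
Node 0 (S = 90): continuation = e^(−0.07)·[0.3893·69.7981 + 0.6107·16.1750] = 34.5455; exercise value = 15.0000 ≤ continuation, so V_0 = 34.5455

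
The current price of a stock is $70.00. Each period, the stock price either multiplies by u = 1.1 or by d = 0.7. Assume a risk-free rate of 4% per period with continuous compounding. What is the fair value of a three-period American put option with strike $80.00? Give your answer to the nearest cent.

$10.00

Risk-neutral probability p = (e^0.04 − 0.7)/(1.1 − 0.7) = 0.3408/0.4000 = 0.8520
Terminal stock prices: S_uuu = 93.17, S_uud = 59.29, S_udd = 37.73, S_ddd = 24.01
Terminal payoffs (K − S): max(-13.17, 0) = 0, max(20.71, 0) = 20.71, max(42.27, 0) = 42.27, max(55.99, 0) = 55.99
Node uu (S = 84.7): continuation = e^(−0.04)·[0.8520·0.0000 + 0.1480·20.7100] = 2.9444; exercise value = 0.0000 ≤ continuation, so V_uu = 2.9444
Node ud (S = 53.9): continuation = e^(−0.04)·[0.8520·20.7100 + 0.1480·42.2700] = 22.9632; exercise value = 26.1000 > continuation, so V_ud = 26.1000 (exercise)
Node dd (S = 34.3): continuation = e^(−0.04)·[0.8520·42.2700 + 0.1480·55.9900] = 42.5632; exercise value = 45.7000 > continuation, so V_dd = 45.7000 (exercise)
Node u (S = 77): continuation = e^(−0.04)·[0.8520·2.9444 + 0.1480·26.1000] = 6.1210; exercise value = 3.0000 ≤ continuation, so V_u = 6.1210
Node d (S = 49): continuation = e^(−0.04)·[0.8520·26.1000 + 0.1480·45.7000] = 27.8632; exercise value = 31.0000 > continuation, so V_d = 31.0000 (exercise)
Node 0 (S = 70): continuation = e^(−0.04)·[0.8520·6.1210 + 0.1480·31.0000] = 9.4180; exercise value = 10.0000 > continuation, so V_0 = 10.0000 (exercise)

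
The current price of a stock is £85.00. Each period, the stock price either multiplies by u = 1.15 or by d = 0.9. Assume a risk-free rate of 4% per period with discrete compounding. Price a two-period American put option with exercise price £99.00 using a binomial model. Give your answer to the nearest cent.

Risk-neutral probability p = (1 + 0.04 − 0.9)/(1.15 − 0.9) = 0.1400/0.2500 = 0.5600
Terminal stock prices: S_uu = 112.4, S_ud = 87.97, S_dd = 68.85
Terminal payoffs (K − S): max(-13.41, 0) = 0, max(11.03, 0) = 11.03, max(30.15, 0) = 30.15
Node u (S = 97.75): continuation = 1/1.04·[0.5600·0.0000 + 0.4400·11.0250] = 4.6644; exercise value = 1.2500 ≤ continuation, so V_u = 4.6644
Node d (S = 76.5): continuation = 1/1.04·[0.5600·11.0250 + 0.4400·30.1500] = 18.6923; exercise value = 22.5000 > continuation, so V_d = 22.5000 (exercise)
Node 0 (S = 85): continuation = 1/1.04·[0.5600·4.6644 + 0.4400·22.5000] = 12.0308; exercise value = 14.0000 > continuation, so V_0 = 14.0000 (exercise)

£14.00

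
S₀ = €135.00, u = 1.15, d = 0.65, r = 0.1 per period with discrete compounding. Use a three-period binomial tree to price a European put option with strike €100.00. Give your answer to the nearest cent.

€0.75

Risk-neutral probability p = (1 + 0.1 − 0.65)/(1.15 − 0.65) = 0.4500/0.5000 = 0.9000
Terminal stock prices: S_uuu = 205.3, S_uud = 116, S_udd = 65.59, S_ddd = 37.07
Terminal payoffs (K − S): max(-105.3, 0) = 0, max(-16.05, 0) = 0, max(34.41, 0) = 34.41, max(62.93, 0) = 62.93
Node uu (S = 178.5): V_uu = 1/1.1·[0.9000·0.0000 + 0.1000·0.0000] = 0.0000
Node ud (S = 100.9): V_ud = 1/1.1·[0.9000·0.0000 + 0.1000·34.4069] = 3.1279
Node dd (S = 57.04): V_dd = 1/1.1·[0.9000·34.4069 + 0.1000·62.9256] = 33.8716
Node u (S = 155.2): V_u = 1/1.1·[0.9000·0.0000 + 0.1000·3.1279] = 0.2844
Node d (S = 87.75): V_d = 1/1.1·[0.9000·3.1279 + 0.1000·33.8716] = 5.6384
Node 0 (S = 135): V_0 = 1/1.1·[0.9000·0.2844 + 0.1000·5.6384] = 0.7452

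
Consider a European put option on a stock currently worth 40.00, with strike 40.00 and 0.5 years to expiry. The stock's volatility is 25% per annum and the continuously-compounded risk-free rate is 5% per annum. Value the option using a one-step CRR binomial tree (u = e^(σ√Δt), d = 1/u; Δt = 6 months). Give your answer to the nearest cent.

2.99

CRR parameters: u = e^(σ√Δt) = e^(0.25·√0.5) = 1.1934, d = 1/u = 0.8380
Per-period rate: rΔt = 0.05·0.5 = 0.025, so R = e^0.025 = 1.0253
Risk-neutral probability p = (e^0.025 − 0.8380)/(1.1934 − 0.8380) = 0.1873/0.3554 = 0.5272
Terminal stock prices: S_u = 47.73, S_d = 33.52
Terminal payoffs (K − S): max(-7.735, 0) = 0, max(6.481, 0) = 6.481
Node 0 (S = 40): V_0 = e^(−0.025)·[0.5272·0.0000 + 0.4728·6.4813] = 2.9890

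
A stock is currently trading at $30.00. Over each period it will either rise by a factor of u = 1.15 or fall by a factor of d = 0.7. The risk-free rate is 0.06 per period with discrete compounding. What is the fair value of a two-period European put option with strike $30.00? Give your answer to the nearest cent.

$2.21

Risk-neutral probability p = (1 + 0.06 − 0.7)/(1.15 − 0.7) = 0.3600/0.4500 = 0.8000
Terminal stock prices: S_uu = 39.67, S_ud = 24.15, S_dd = 14.7
Terminal payoffs (K − S): max(-9.675, 0) = 0, max(5.85, 0) = 5.85, max(15.3, 0) = 15.3
Node u (S = 34.5): V_u = 1/1.06·[0.8000·0.0000 + 0.2000·5.8500] = 1.1038
Node d (S = 21): V_d = 1/1.06·[0.8000·5.8500 + 0.2000·15.3000] = 7.3019
Node 0 (S = 30): V_0 = 1/1.06·[0.8000·1.1038 + 0.2000·7.3019] = 2.2108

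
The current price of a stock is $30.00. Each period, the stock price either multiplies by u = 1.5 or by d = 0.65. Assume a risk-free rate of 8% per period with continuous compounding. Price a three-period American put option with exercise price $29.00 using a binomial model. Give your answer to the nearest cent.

$5.27

Risk-neutral probability p = (e^0.08 − 0.65)/(1.5 − 0.65) = 0.4333/0.8500 = 0.5097
Terminal stock prices: S_uuu = 101.2, S_uud = 43.88, S_udd = 19.01, S_ddd = 8.239
Terminal payoffs (K − S): max(-72.25, 0) = 0, max(-14.88, 0) = 0, max(9.987, 0) = 9.987, max(20.76, 0) = 20.76
Node uu (S = 67.5): continuation = e^(−0.08)·[0.5097·0.0000 + 0.4903·0.0000] = 0.0000; exercise value = 0.0000 ≤ continuation, so V_uu = 0.0000
Node ud (S = 29.25): continuation = e^(−0.08)·[0.5097·0.0000 + 0.4903·9.9875] = 4.5199; exercise value = 0.0000 ≤ continuation, so V_ud = 4.5199
Node dd (S = 12.68): continuation = e^(−0.08)·[0.5097·9.9875 + 0.4903·20.7613] = 14.0954; exercise value = 16.3250 > continuation, so V_dd = 16.3250 (exercise)
Node u (S = 45): continuation = e^(−0.08)·[0.5097·0.0000 + 0.4903·4.5199] = 2.0455; exercise value = 0.0000 ≤ continuation, so V_u = 2.0455
Node d (S = 19.5): continuation = e^(−0.08)·[0.5097·4.5199 + 0.4903·16.3250] = 9.5149; exercise value = 9.5000 ≤ continuation, so V_d = 9.5149
Node 0 (S = 30): continuation = e^(−0.08)·[0.5097·2.0455 + 0.4903·9.5149] = 5.2686; exercise value = 0.0000 ≤ continuation, so V_0 = 5.2686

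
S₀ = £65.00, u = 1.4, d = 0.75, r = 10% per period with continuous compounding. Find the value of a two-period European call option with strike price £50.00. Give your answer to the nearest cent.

Risk-neutral probability p = (e^0.1 − 0.75)/(1.4 − 0.75) = 0.3552/0.6500 = 0.5464
Terminal stock prices: S_uu = 127.4, S_ud = 68.25, S_dd = 36.56
Terminal payoffs (S − K): max(77.4, 0) = 77.4, max(18.25, 0) = 18.25, max(-13.44, 0) = 0
Node u (S = 91): V_u = e^(−0.1)·[0.5464·77.4000 + 0.4536·18.2500] = 45.7581
Node d (S = 48.75): V_d = e^(−0.1)·[0.5464·18.2500 + 0.4536·0.0000] = 9.0231
Node 0 (S = 65): V_0 = e^(−0.1)·[0.5464·45.7581 + 0.4536·9.0231] = 26.3269

£26.33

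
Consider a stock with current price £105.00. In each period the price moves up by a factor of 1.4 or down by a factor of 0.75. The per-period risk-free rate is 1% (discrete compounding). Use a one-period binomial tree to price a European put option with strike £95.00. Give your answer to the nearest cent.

Risk-neutral probability p = (1 + 0.01 − 0.75)/(1.4 − 0.75) = 0.2600/0.6500 = 0.4000
Terminal stock prices: S_u = 147, S_d = 78.75
Terminal payoffs (K − S): max(-52, 0) = 0, max(16.25, 0) = 16.25
Node 0 (S = 105): V_0 = 1/1.01·[0.4000·0.0000 + 0.6000·16.2500] = 9.6535

£9.65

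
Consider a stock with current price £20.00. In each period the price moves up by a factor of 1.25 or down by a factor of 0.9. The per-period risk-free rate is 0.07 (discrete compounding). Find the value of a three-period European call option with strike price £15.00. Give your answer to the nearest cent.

Risk-neutral probability p = (1 + 0.07 − 0.9)/(1.25 − 0.9) = 0.1700/0.3500 = 0.4857
Terminal stock prices: S_uuu = 39.06, S_uud = 28.12, S_udd = 20.25, S_ddd = 14.58
Terminal payoffs (S − K): max(24.06, 0) = 24.06, max(13.12, 0) = 13.12, max(5.25, 0) = 5.25, max(-0.42, 0) = 0
Node uu (S = 31.25): V_uu = 1/1.07·[0.4857·24.0625 + 0.5143·13.1250] = 17.2313
Node ud (S = 22.5): V_ud = 1/1.07·[0.4857·13.1250 + 0.5143·5.2500] = 8.4813
Node dd (S = 16.2): V_dd = 1/1.07·[0.4857·5.2500 + 0.5143·0.0000] = 2.3832
Node u (S = 25): V_u = 1/1.07·[0.4857·17.2313 + 0.5143·8.4813] = 11.8984
Node d (S = 18): V_d = 1/1.07·[0.4857·8.4813 + 0.5143·2.3832] = 4.9954
Node 0 (S = 20): V_0 = 1/1.07·[0.4857·11.8984 + 0.5143·4.9954] = 7.8022

£7.80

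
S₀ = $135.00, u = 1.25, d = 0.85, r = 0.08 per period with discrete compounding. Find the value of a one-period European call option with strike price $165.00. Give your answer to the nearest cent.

Risk-neutral probability p = (1 + 0.08 − 0.85)/(1.25 − 0.85) = 0.2300/0.4000 = 0.5750
Terminal stock prices: S_u = 168.8, S_d = 114.8
Terminal payoffs (S − K): max(3.75, 0) = 3.75, max(-50.25, 0) = 0
Node 0 (S = 135): V_0 = 1/1.08·[0.5750·3.7500 + 0.4250·0.0000] = 1.9965

$2.00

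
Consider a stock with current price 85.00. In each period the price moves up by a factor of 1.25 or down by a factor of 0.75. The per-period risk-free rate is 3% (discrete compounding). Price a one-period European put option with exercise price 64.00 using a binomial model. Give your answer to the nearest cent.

Risk-neutral probability p = (1 + 0.03 − 0.75)/(1.25 − 0.75) = 0.2800/0.5000 = 0.5600
Terminal stock prices: S_u = 106.2, S_d = 63.75
Terminal payoffs (K − S): max(-42.25, 0) = 0, max(0.25, 0) = 0.25
Node 0 (S = 85): V_0 = 1/1.03·[0.5600·0.0000 + 0.4400·0.2500] = 0.1068

0.11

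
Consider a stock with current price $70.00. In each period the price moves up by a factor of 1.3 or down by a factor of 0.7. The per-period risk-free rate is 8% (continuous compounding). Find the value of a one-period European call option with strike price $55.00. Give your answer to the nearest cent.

$21.23

Risk-neutral probability p = (e^0.08 − 0.7)/(1.3 − 0.7) = 0.3833/0.6000 = 0.6388
Terminal stock prices: S_u = 91, S_d = 49
Terminal payoffs (S − K): max(36, 0) = 36, max(-6, 0) = 0
Node 0 (S = 70): V_0 = e^(−0.08)·[0.6388·36.0000 + 0.3612·0.0000] = 21.2291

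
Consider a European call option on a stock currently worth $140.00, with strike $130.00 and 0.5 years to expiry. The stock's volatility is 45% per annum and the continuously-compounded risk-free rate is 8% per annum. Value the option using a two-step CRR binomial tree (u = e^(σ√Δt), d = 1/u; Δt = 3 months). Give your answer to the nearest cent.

CRR parameters: u = e^(σ√Δt) = e^(0.45·√0.25) = 1.2523, d = 1/u = 0.7985
Per-period rate: rΔt = 0.08·0.25 = 0.02, so R = e^0.02 = 1.0202
Risk-neutral probability p = (e^0.02 − 0.7985)/(1.2523 − 0.7985) = 0.2217/0.4538 = 0.4885
Terminal stock prices: S_uu = 219.6, S_ud = 140, S_dd = 89.27
Terminal payoffs (S − K): max(89.56, 0) = 89.56, max(10, 0) = 10, max(-40.73, 0) = 0
Node u (S = 175.3): V_u = e^(−0.02)·[0.4885·89.5637 + 0.5115·10.0000] = 47.8994
Node d (S = 111.8): V_d = e^(−0.02)·[0.4885·10.0000 + 0.5115·0.0000] = 4.7883
Node 0 (S = 140): V_0 = e^(−0.02)·[0.4885·47.8994 + 0.5115·4.7883] = 25.3363

$25.34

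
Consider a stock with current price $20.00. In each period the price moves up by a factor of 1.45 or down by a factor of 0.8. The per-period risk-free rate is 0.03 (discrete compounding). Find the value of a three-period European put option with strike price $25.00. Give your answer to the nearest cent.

Risk-neutral probability p = (1 + 0.03 − 0.8)/(1.45 − 0.8) = 0.2300/0.6500 = 0.3538
Terminal stock prices: S_uuu = 60.97, S_uud = 33.64, S_udd = 18.56, S_ddd = 10.24
Terminal payoffs (K − S): max(-35.97, 0) = 0, max(-8.64, 0) = 0, max(6.44, 0) = 6.44, max(14.76, 0) = 14.76
Node uu (S = 42.05): V_uu = 1/1.03·[0.3538·0.0000 + 0.6462·0.0000] = 0.0000
Node ud (S = 23.2): V_ud = 1/1.03·[0.3538·0.0000 + 0.6462·6.4400] = 4.0400
Node dd (S = 12.8): V_dd = 1/1.03·[0.3538·6.4400 + 0.6462·14.7600] = 11.4718
Node u (S = 29): V_u = 1/1.03·[0.3538·0.0000 + 0.6462·4.0400] = 2.5344
Node d (S = 16): V_d = 1/1.03·[0.3538·4.0400 + 0.6462·11.4718] = 8.5846
Node 0 (S = 20): V_0 = 1/1.03·[0.3538·2.5344 + 0.6462·8.5846] = 6.2561

$6.26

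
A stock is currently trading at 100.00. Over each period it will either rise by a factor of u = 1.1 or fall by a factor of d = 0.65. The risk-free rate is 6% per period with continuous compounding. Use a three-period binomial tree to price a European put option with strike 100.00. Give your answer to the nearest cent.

4.72

Risk-neutral probability p = (e^0.06 − 0.65)/(1.1 − 0.65) = 0.4118/0.4500 = 0.9152
Terminal stock prices: S_uuu = 133.1, S_uud = 78.65, S_udd = 46.48, S_ddd = 27.46
Terminal payoffs (K − S): max(-33.1, 0) = 0, max(21.35, 0) = 21.35, max(53.52, 0) = 53.52, max(72.54, 0) = 72.54
Node uu (S = 121): V_uu = e^(−0.06)·[0.9152·0.0000 + 0.0848·21.3500] = 1.7052
Node ud (S = 71.5): V_ud = e^(−0.06)·[0.9152·21.3500 + 0.0848·53.5250] = 22.6765
Node dd (S = 42.25): V_dd = e^(−0.06)·[0.9152·53.5250 + 0.0848·72.5375] = 51.9265
Node u (S = 110): V_u = e^(−0.06)·[0.9152·1.7052 + 0.0848·22.6765] = 3.2808
Node d (S = 65): V_d = e^(−0.06)·[0.9152·22.6765 + 0.0848·51.9265] = 23.6920
Node 0 (S = 100): V_0 = e^(−0.06)·[0.9152·3.2808 + 0.0848·23.6920] = 4.7200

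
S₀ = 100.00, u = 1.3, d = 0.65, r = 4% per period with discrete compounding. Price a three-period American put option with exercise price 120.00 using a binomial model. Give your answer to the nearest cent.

30.33

Risk-neutral probability p = (1 + 0.04 − 0.65)/(1.3 − 0.65) = 0.3900/0.6500 = 0.6000
Terminal stock prices: S_uuu = 219.7, S_uud = 109.9, S_udd = 54.93, S_ddd = 27.46
Terminal payoffs (K − S): max(-99.7, 0) = 0, max(10.15, 0) = 10.15, max(65.07, 0) = 65.07, max(92.54, 0) = 92.54
Node uu (S = 169): continuation = 1/1.04·[0.6000·0.0000 + 0.4000·10.1500] = 3.9038; exercise value = 0.0000 ≤ continuation, so V_uu = 3.9038
Node ud (S = 84.5): continuation = 1/1.04·[0.6000·10.1500 + 0.4000·65.0750] = 30.8846; exercise value = 35.5000 > continuation, so V_ud = 35.5000 (exercise)
Node dd (S = 42.25): continuation = 1/1.04·[0.6000·65.0750 + 0.4000·92.5375] = 73.1346; exercise value = 77.7500 > continuation, so V_dd = 77.7500 (exercise)
Node u (S = 130): continuation = 1/1.04·[0.6000·3.9038 + 0.4000·35.5000] = 15.9061; exercise value = 0.0000 ≤ continuation, so V_u = 15.9061
Node d (S = 65): continuation = 1/1.04·[0.6000·35.5000 + 0.4000·77.7500] = 50.3846; exercise value = 55.0000 > continuation, so V_d = 55.0000 (exercise)
Node 0 (S = 100): continuation = 1/1.04·[0.6000·15.9061 + 0.4000·55.0000] = 30.3304; exercise value = 20.0000 ≤ continuation, so V_0 = 30.3304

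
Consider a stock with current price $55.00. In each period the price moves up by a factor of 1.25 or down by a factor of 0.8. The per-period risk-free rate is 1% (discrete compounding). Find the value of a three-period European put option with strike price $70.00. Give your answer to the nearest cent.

Risk-neutral probability p = (1 + 0.01 − 0.8)/(1.25 − 0.8) = 0.2100/0.4500 = 0.4667
Terminal stock prices: S_uuu = 107.4, S_uud = 68.75, S_udd = 44, S_ddd = 28.16
Terminal payoffs (K − S): max(-37.42, 0) = 0, max(1.25, 0) = 1.25, max(26, 0) = 26, max(41.84, 0) = 41.84
Node uu (S = 85.94): V_uu = 1/1.01·[0.4667·0.0000 + 0.5333·1.2500] = 0.6601
Node ud (S = 55): V_ud = 1/1.01·[0.4667·1.2500 + 0.5333·26.0000] = 14.3069
Node dd (S = 35.2): V_dd = 1/1.01·[0.4667·26.0000 + 0.5333·41.8400] = 34.1069
Node u (S = 68.75): V_u = 1/1.01·[0.4667·0.6601 + 0.5333·14.3069] = 7.8598
Node d (S = 44): V_d = 1/1.01·[0.4667·14.3069 + 0.5333·34.1069] = 24.6207
Node 0 (S = 55): V_0 = 1/1.01·[0.4667·7.8598 + 0.5333·24.6207] = 16.6326

$16.63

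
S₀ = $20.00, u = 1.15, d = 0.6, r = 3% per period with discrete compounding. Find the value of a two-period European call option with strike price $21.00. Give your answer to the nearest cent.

Risk-neutral probability p = (1 + 0.03 − 0.6)/(1.15 − 0.6) = 0.4300/0.5500 = 0.7818
Terminal stock prices: S_uu = 26.45, S_ud = 13.8, S_dd = 7.2
Terminal payoffs (S − K): max(5.45, 0) = 5.45, max(-7.2, 0) = 0, max(-13.8, 0) = 0
Node u (S = 23): V_u = 1/1.03·[0.7818·5.4500 + 0.2182·0.0000] = 4.1368
Node d (S = 12): V_d = 1/1.03·[0.7818·0.0000 + 0.2182·0.0000] = 0.0000
Node 0 (S = 20): V_0 = 1/1.03·[0.7818·4.1368 + 0.2182·0.0000] = 3.1400

$3.14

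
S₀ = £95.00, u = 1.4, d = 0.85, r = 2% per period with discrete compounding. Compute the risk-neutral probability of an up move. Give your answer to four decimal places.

p = 0.3091

Risk-neutral probability p = (1 + 0.02 − 0.85)/(1.4 − 0.85) = 0.1700/0.5500 = 0.3091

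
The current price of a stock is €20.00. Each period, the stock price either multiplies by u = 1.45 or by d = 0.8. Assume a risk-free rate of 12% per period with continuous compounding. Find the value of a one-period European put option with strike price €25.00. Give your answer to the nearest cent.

€3.96

Risk-neutral probability p = (e^0.12 − 0.8)/(1.45 − 0.8) = 0.3275/0.6500 = 0.5038
Terminal stock prices: S_u = 29, S_d = 16
Terminal payoffs (K − S): max(-4, 0) = 0, max(9, 0) = 9
Node 0 (S = 20): V_0 = e^(−0.12)·[0.5038·0.0000 + 0.4962·9.0000] = 3.9605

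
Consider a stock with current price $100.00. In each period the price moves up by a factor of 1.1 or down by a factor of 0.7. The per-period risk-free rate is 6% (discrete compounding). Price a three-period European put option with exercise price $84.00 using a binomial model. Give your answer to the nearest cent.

Risk-neutral probability p = (1 + 0.06 − 0.7)/(1.1 − 0.7) = 0.3600/0.4000 = 0.9000
Terminal stock prices: S_uuu = 133.1, S_uud = 84.7, S_udd = 53.9, S_ddd = 34.3
Terminal payoffs (K − S): max(-49.1, 0) = 0, max(-0.7, 0) = 0, max(30.1, 0) = 30.1, max(49.7, 0) = 49.7
Node uu (S = 121): V_uu = 1/1.06·[0.9000·0.0000 + 0.1000·0.0000] = 0.0000
Node ud (S = 77): V_ud = 1/1.06·[0.9000·0.0000 + 0.1000·30.1000] = 2.8396
Node dd (S = 49): V_dd = 1/1.06·[0.9000·30.1000 + 0.1000·49.7000] = 30.2453
Node u (S = 110): V_u = 1/1.06·[0.9000·0.0000 + 0.1000·2.8396] = 0.2679
Node d (S = 70): V_d = 1/1.06·[0.9000·2.8396 + 0.1000·30.2453] = 5.2643
Node 0 (S = 100): V_0 = 1/1.06·[0.9000·0.2679 + 0.1000·5.2643] = 0.7241

$0.72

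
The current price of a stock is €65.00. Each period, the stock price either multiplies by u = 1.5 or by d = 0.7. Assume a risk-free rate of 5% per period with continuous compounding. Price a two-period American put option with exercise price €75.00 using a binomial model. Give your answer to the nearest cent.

€17.24

Risk-neutral probability p = (e^0.05 − 0.7)/(1.5 − 0.7) = 0.3513/0.8000 = 0.4391
Terminal stock prices: S_uu = 146.2, S_ud = 68.25, S_dd = 31.85
Terminal payoffs (K − S): max(-71.25, 0) = 0, max(6.75, 0) = 6.75, max(43.15, 0) = 43.15
Node u (S = 97.5): continuation = e^(−0.05)·[0.4391·0.0000 + 0.5609·6.7500] = 3.6015; exercise value = 0.0000 ≤ continuation, so V_u = 3.6015
Node d (S = 45.5): continuation = e^(−0.05)·[0.4391·6.7500 + 0.5609·43.1500] = 25.8422; exercise value = 29.5000 > continuation, so V_d = 29.5000 (exercise)
Node 0 (S = 65): continuation = e^(−0.05)·[0.4391·3.6015 + 0.5609·29.5000] = 17.2441; exercise value = 10.0000 ≤ continuation, so V_0 = 17.2441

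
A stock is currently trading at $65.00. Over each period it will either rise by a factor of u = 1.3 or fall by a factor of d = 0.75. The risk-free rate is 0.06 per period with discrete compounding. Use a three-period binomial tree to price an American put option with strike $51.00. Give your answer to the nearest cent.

Risk-neutral probability p = (1 + 0.06 − 0.75)/(1.3 − 0.75) = 0.3100/0.5500 = 0.5636
Terminal stock prices: S_uuu = 142.8, S_uud = 82.39, S_udd = 47.53, S_ddd = 27.42
Terminal payoffs (K − S): max(-91.81, 0) = 0, max(-31.39, 0) = 0, max(3.469, 0) = 3.469, max(23.58, 0) = 23.58
Node uu (S = 109.9): continuation = 1/1.06·[0.5636·0.0000 + 0.4364·0.0000] = 0.0000; exercise value = 0.0000 ≤ continuation, so V_uu = 0.0000
Node ud (S = 63.38): continuation = 1/1.06·[0.5636·0.0000 + 0.4364·3.4688] = 1.4280; exercise value = 0.0000 ≤ continuation, so V_ud = 1.4280
Node dd (S = 36.56): continuation = 1/1.06·[0.5636·3.4688 + 0.4364·23.5781] = 11.5507; exercise value = 14.4375 > continuation, so V_dd = 14.4375 (exercise)
Node u (S = 84.5): continuation = 1/1.06·[0.5636·0.0000 + 0.4364·1.4280] = 0.5878; exercise value = 0.0000 ≤ continuation, so V_u = 0.5878
Node d (S = 48.75): continuation = 1/1.06·[0.5636·1.4280 + 0.4364·14.4375] = 6.7027; exercise value = 2.2500 ≤ continuation, so V_d = 6.7027
Node 0 (S = 65): continuation = 1/1.06·[0.5636·0.5878 + 0.4364·6.7027] = 3.0718; exercise value = 0.0000 ≤ continuation, so V_0 = 3.0718

$3.07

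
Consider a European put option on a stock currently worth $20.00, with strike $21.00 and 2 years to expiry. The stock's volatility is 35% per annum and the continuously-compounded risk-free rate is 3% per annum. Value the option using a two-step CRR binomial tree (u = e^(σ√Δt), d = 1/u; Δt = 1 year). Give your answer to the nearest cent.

CRR parameters: u = e^(σ√Δt) = e^(0.35·√1) = 1.4191, d = 1/u = 0.7047
Per-period rate: rΔt = 0.03·1 = 0.03, so R = e^0.03 = 1.0305
Risk-neutral probability p = (e^0.03 − 0.7047)/(1.4191 − 0.7047) = 0.3258/0.7144 = 0.4560
Terminal stock prices: S_uu = 40.28, S_ud = 20, S_dd = 9.932
Terminal payoffs (K − S): max(-19.28, 0) = 0, max(1, 0) = 1, max(11.07, 0) = 11.07
Node u (S = 28.38): V_u = e^(−0.03)·[0.4560·0.0000 + 0.5440·1.0000] = 0.5279
Node d (S = 14.09): V_d = e^(−0.03)·[0.4560·1.0000 + 0.5440·11.0683] = 6.2856
Node 0 (S = 20): V_0 = e^(−0.03)·[0.4560·0.5279 + 0.5440·6.2856] = 3.5518

$3.55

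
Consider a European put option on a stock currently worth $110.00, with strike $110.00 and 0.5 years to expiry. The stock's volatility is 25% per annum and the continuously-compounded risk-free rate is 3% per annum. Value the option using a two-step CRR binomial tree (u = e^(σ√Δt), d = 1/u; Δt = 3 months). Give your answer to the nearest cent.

$6.02

CRR parameters: u = e^(σ√Δt) = e^(0.25·√0.25) = 1.1331, d = 1/u = 0.8825
Per-period rate: rΔt = 0.03·0.25 = 0.0075, so R = e^0.0075 = 1.0075
Risk-neutral probability p = (e^0.0075 − 0.8825)/(1.1331 − 0.8825) = 0.1250/0.2507 = 0.4988
Terminal stock prices: S_uu = 141.2, S_ud = 110, S_dd = 85.67
Terminal payoffs (K − S): max(-31.24, 0) = 0, max(0, 0) = 0, max(24.33, 0) = 24.33
Node u (S = 124.6): V_u = e^(−0.0075)·[0.4988·0.0000 + 0.5012·0.0000] = 0.0000
Node d (S = 97.07): V_d = e^(−0.0075)·[0.4988·0.0000 + 0.5012·24.3319] = 12.1034
Node 0 (S = 110): V_0 = e^(−0.0075)·[0.4988·0.0000 + 0.5012·12.1034] = 6.0206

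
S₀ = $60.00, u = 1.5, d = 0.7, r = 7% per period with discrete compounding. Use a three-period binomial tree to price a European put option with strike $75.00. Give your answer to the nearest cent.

Risk-neutral probability p = (1 + 0.07 − 0.7)/(1.5 − 0.7) = 0.3700/0.8000 = 0.4625
Terminal stock prices: S_uuu = 202.5, S_uud = 94.5, S_udd = 44.1, S_ddd = 20.58
Terminal payoffs (K − S): max(-127.5, 0) = 0, max(-19.5, 0) = 0, max(30.9, 0) = 30.9, max(54.42, 0) = 54.42
Node uu (S = 135): V_uu = 1/1.07·[0.4625·0.0000 + 0.5375·0.0000] = 0.0000
Node ud (S = 63): V_ud = 1/1.07·[0.4625·0.0000 + 0.5375·30.9000] = 15.5222
Node dd (S = 29.4): V_dd = 1/1.07·[0.4625·30.9000 + 0.5375·54.4200] = 40.6935
Node u (S = 90): V_u = 1/1.07·[0.4625·0.0000 + 0.5375·15.5222] = 7.7974
Node d (S = 42): V_d = 1/1.07·[0.4625·15.5222 + 0.5375·40.6935] = 27.1512
Node 0 (S = 60): V_0 = 1/1.07·[0.4625·7.7974 + 0.5375·27.1512] = 17.0094

$17.01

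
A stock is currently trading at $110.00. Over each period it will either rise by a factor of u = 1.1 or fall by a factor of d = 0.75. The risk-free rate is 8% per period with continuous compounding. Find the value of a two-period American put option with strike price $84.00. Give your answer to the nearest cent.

$0.07

Risk-neutral probability p = (e^0.08 − 0.75)/(1.1 − 0.75) = 0.3333/0.3500 = 0.9522
Terminal stock prices: S_uu = 133.1, S_ud = 90.75, S_dd = 61.88
Terminal payoffs (K − S): max(-49.1, 0) = 0, max(-6.75, 0) = 0, max(22.12, 0) = 22.12
Node u (S = 121): continuation = e^(−0.08)·[0.9522·0.0000 + 0.0478·0.0000] = 0.0000; exercise value = 0.0000 ≤ continuation, so V_u = 0.0000
Node d (S = 82.5): continuation = e^(−0.08)·[0.9522·0.0000 + 0.0478·22.1250] = 0.9753; exercise value = 1.5000 > continuation, so V_d = 1.5000 (exercise)
Node 0 (S = 110): continuation = e^(−0.08)·[0.9522·0.0000 + 0.0478·1.5000] = 0.0661; exercise value = 0.0000 ≤ continuation, so V_0 = 0.0661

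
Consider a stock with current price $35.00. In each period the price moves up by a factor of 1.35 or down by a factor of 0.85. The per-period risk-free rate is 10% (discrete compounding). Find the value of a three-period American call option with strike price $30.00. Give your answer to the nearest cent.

$13.26

Risk-neutral probability p = (1 + 0.1 − 0.85)/(1.35 − 0.85) = 0.2500/0.5000 = 0.5000
Terminal stock prices: S_uuu = 86.11, S_uud = 54.22, S_udd = 34.14, S_ddd = 21.49
Terminal payoffs (S − K): max(56.11, 0) = 56.11, max(24.22, 0) = 24.22, max(4.138, 0) = 4.138, max(-8.506, 0) = 0
Node uu (S = 63.79): continuation = 1/1.1·[0.5000·56.1131 + 0.5000·24.2194] = 36.5148; exercise value = 33.7875 ≤ continuation, so V_uu = 36.5148
Node ud (S = 40.16): continuation = 1/1.1·[0.5000·24.2194 + 0.5000·4.1381] = 12.8898; exercise value = 10.1625 ≤ continuation, so V_ud = 12.8898
Node dd (S = 25.29): continuation = 1/1.1·[0.5000·4.1381 + 0.5000·0.0000] = 1.8810; exercise value = 0.0000 ≤ continuation, so V_dd = 1.8810
Node u (S = 47.25): continuation = 1/1.1·[0.5000·36.5148 + 0.5000·12.8898] = 22.4566; exercise value = 17.2500 ≤ continuation, so V_u = 22.4566
Node d (S = 29.75): continuation = 1/1.1·[0.5000·12.8898 + 0.5000·1.8810] = 6.7140; exercise value = 0.0000 ≤ continuation, so V_d = 6.7140
Node 0 (S = 35): continuation = 1/1.1·[0.5000·22.4566 + 0.5000·6.7140] = 13.2594; exercise value = 5.0000 ≤ continuation, so V_0 = 13.2594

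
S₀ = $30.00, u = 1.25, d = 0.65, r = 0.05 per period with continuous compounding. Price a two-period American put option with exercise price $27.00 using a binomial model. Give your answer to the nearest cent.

$2.89

Risk-neutral probability p = (e^0.05 − 0.65)/(1.25 − 0.65) = 0.4013/0.6000 = 0.6688
Terminal stock prices: S_uu = 46.88, S_ud = 24.38, S_dd = 12.68
Terminal payoffs (K − S): max(-19.88, 0) = 0, max(2.625, 0) = 2.625, max(14.32, 0) = 14.32
Node u (S = 37.5): continuation = e^(−0.05)·[0.6688·0.0000 + 0.3312·2.6250] = 0.8270; exercise value = 0.0000 ≤ continuation, so V_u = 0.8270
Node d (S = 19.5): continuation = e^(−0.05)·[0.6688·2.6250 + 0.3312·14.3250] = 6.1832; exercise value = 7.5000 > continuation, so V_d = 7.5000 (exercise)
Node 0 (S = 30): continuation = e^(−0.05)·[0.6688·0.8270 + 0.3312·7.5000] = 2.8891; exercise value = 0.0000 ≤ continuation, so V_0 = 2.8891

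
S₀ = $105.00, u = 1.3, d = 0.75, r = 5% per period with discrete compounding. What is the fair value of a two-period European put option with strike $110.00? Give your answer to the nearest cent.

Risk-neutral probability p = (1 + 0.05 − 0.75)/(1.3 − 0.75) = 0.3000/0.5500 = 0.5455
Terminal stock prices: S_uu = 177.5, S_ud = 102.4, S_dd = 59.06
Terminal payoffs (K − S): max(-67.45, 0) = 0, max(7.625, 0) = 7.625, max(50.94, 0) = 50.94
Node u (S = 136.5): V_u = 1/1.05·[0.5455·0.0000 + 0.4545·7.6250] = 3.3009
Node d (S = 78.75): V_d = 1/1.05·[0.5455·7.6250 + 0.4545·50.9375] = 26.0119
Node 0 (S = 105): V_0 = 1/1.05·[0.5455·3.3009 + 0.4545·26.0119] = 12.9753

$12.98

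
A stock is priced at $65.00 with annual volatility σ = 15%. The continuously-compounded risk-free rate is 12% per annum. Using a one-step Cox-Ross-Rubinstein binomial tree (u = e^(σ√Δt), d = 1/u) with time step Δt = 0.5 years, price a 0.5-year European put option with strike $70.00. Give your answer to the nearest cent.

$2.56

CRR parameters: u = e^(σ√Δt) = e^(0.15·√0.5) = 1.1119, d = 1/u = 0.8994
Per-period rate: rΔt = 0.12·0.5 = 0.06, so R = e^0.06 = 1.0618
Risk-neutral probability p = (e^0.06 − 0.8994)/(1.1119 − 0.8994) = 0.1625/0.2125 = 0.7645
Terminal stock prices: S_u = 72.27, S_d = 58.46
Terminal payoffs (K − S): max(-2.273, 0) = 0, max(11.54, 0) = 11.54
Node 0 (S = 65): V_0 = e^(−0.06)·[0.7645·0.0000 + 0.2355·11.5413] = 2.5601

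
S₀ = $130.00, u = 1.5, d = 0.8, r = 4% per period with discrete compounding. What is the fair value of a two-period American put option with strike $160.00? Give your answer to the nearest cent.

$36.22

Risk-neutral probability p = (1 + 0.04 − 0.8)/(1.5 − 0.8) = 0.2400/0.7000 = 0.3429
Terminal stock prices: S_uu = 292.5, S_ud = 156, S_dd = 83.2
Terminal payoffs (K − S): max(-132.5, 0) = 0, max(4, 0) = 4, max(76.8, 0) = 76.8
Node u (S = 195): continuation = 1/1.04·[0.3429·0.0000 + 0.6571·4.0000] = 2.5275; exercise value = 0.0000 ≤ continuation, so V_u = 2.5275
Node d (S = 104): continuation = 1/1.04·[0.3429·4.0000 + 0.6571·76.8000] = 49.8462; exercise value = 56.0000 > continuation, so V_d = 56.0000 (exercise)
Node 0 (S = 130): continuation = 1/1.04·[0.3429·2.5275 + 0.6571·56.0000] = 36.2178; exercise value = 30.0000 ≤ continuation, so V_0 = 36.2178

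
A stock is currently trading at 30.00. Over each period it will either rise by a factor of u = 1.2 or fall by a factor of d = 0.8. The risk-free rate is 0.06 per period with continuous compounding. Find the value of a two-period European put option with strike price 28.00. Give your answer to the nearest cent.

Risk-neutral probability p = (e^0.06 − 0.8)/(1.2 − 0.8) = 0.2618/0.4000 = 0.6546
Terminal stock prices: S_uu = 43.2, S_ud = 28.8, S_dd = 19.2
Terminal payoffs (K − S): max(-15.2, 0) = 0, max(-0.8, 0) = 0, max(8.8, 0) = 8.8
Node u (S = 36): V_u = e^(−0.06)·[0.6546·0.0000 + 0.3454·0.0000] = 0.0000
Node d (S = 24): V_d = e^(−0.06)·[0.6546·0.0000 + 0.3454·8.8000] = 2.8626
Node 0 (S = 30): V_0 = e^(−0.06)·[0.6546·0.0000 + 0.3454·2.8626] = 0.9312

0.93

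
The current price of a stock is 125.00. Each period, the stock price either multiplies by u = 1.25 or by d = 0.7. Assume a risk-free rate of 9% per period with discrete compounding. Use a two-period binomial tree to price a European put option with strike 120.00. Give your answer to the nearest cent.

Risk-neutral probability p = (1 + 0.09 − 0.7)/(1.25 − 0.7) = 0.3900/0.5500 = 0.7091
Terminal stock prices: S_uu = 195.3, S_ud = 109.4, S_dd = 61.25
Terminal payoffs (K − S): max(-75.31, 0) = 0, max(10.62, 0) = 10.62, max(58.75, 0) = 58.75
Node u (S = 156.2): V_u = 1/1.09·[0.7091·0.0000 + 0.2909·10.6250] = 2.8357
Node d (S = 87.5): V_d = 1/1.09·[0.7091·10.6250 + 0.2909·58.7500] = 22.5917
Node 0 (S = 125): V_0 = 1/1.09·[0.7091·2.8357 + 0.2909·22.5917] = 7.8742

7.87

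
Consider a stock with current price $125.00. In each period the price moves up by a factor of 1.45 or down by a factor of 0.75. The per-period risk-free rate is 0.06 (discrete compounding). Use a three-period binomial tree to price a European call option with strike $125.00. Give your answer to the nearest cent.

$38.52

Risk-neutral probability p = (1 + 0.06 − 0.75)/(1.45 − 0.75) = 0.3100/0.7000 = 0.4429
Terminal stock prices: S_uuu = 381.1, S_uud = 197.1, S_udd = 102, S_ddd = 52.73
Terminal payoffs (S − K): max(256.1, 0) = 256.1, max(72.11, 0) = 72.11, max(-23.05, 0) = 0, max(-72.27, 0) = 0
Node uu (S = 262.8): V_uu = 1/1.06·[0.4429·256.0781 + 0.5571·72.1094] = 144.8880
Node ud (S = 135.9): V_ud = 1/1.06·[0.4429·72.1094 + 0.5571·0.0000] = 30.1266
Node dd (S = 70.31): V_dd = 1/1.06·[0.4429·0.0000 + 0.5571·0.0000] = 0.0000
Node u (S = 181.2): V_u = 1/1.06·[0.4429·144.8880 + 0.5571·30.1266] = 76.3674
Node d (S = 93.75): V_d = 1/1.06·[0.4429·30.1266 + 0.5571·0.0000] = 12.5866
Node 0 (S = 125): V_0 = 1/1.06·[0.4429·76.3674 + 0.5571·12.5866] = 38.5211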